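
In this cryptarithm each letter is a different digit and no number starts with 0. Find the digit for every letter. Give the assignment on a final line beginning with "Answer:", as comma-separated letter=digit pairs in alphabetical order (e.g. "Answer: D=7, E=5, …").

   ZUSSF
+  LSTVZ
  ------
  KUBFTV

Step 1. [K] adding two 5-digit numbers gives at most 5+1 digits, and here it does — K is that final carry and must be 1 ⇒ K=1.
Step 2. [col 1: F + Z ≡ V (mod 10)] no forcing yet in column 1 (carry-in 0); Z=5 is free and consistent — try it. So Z=5.
Step 3. [col 1: F + Z ≡ V (mod 10)] column 1 (F + Z ≡ V (mod 10), carry-in 0) doesn't pin F yet; pick F=3 and continue. So F=3.
Step 4. [col 1: F + Z ≡ V (mod 10)] column 1 reads F+Z+carry(0)=V with F=3, Z=5; with digits 1,3,5 already taken and all letters distinct, the only value for V is 8, so V=8.
Step 5. [col 2: S + V ≡ T (mod 10)] S=2 is one option consistent with column 2 (S + V ≡ T (mod 10), carry-in 0) — take it ⇒ S=2.
Step 6. [col 2: S + V ≡ T (mod 10)] column 2 reads S+V+carry(0)=T with S=2, V=8; with digits 1,2,3,5,8 already taken and all letters distinct, the only value for T is 0. So T=0.
Step 7. [col 4: U + S ≡ B (mod 10)] column 4 (U + S ≡ B (mod 10), carry-in 0) doesn't pin B yet; pick B=6 and continue. So B=6.
Step 8. [col 4: U + S ≡ B (mod 10)] in column 4 we have U+S≡B with carry-in 0; given S=2, B=6 and digits 0,1,2,3,5,6,8 already taken and all letters distinct, that pins U to 4 ⇒ U=4.
Step 9. [col 5: Z + L ≡ U (mod 10)] from column 5 (Z=5, U=4, carry-in 0, digits 0,1,2,3,4,5,6,8 already taken and all letters distinct): L must equal 9 ⇒ L=9.

Answer: B=6, F=3, K=1, L=9, S=2, T=0, U=4, V=8, Z=5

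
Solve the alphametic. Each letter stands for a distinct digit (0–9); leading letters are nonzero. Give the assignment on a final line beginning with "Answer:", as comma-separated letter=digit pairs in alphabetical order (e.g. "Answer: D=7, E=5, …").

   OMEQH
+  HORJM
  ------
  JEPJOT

Step 1. [col 1: H + M ≡ T (mod 10)] T=9 is one option consistent with column 1 (H + M ≡ T (mod 10), carry-in 0) — take it. So T=9.
Step 2. [col 1: H + M ≡ T (mod 10)] no forcing yet in column 1 (carry-in 0); H=5 is free and consistent — try it, so H=5.
Step 3. [col 1: H + M ≡ T (mod 10)] in column 1 we have H+M≡T with carry-in 0; given H=5, T=9 and digits 5,9 already taken and all letters distinct, that pins M to 4 ⇒ M=4.
Step 4. [col 2: Q + J ≡ O (mod 10)] column 2 (Q + J ≡ O (mod 10), carry-in 0) doesn't pin Q yet; pick Q=6 and continue. So Q=6.
Step 5. [col 2: Q + J ≡ O (mod 10)] J=1 is one option consistent with column 2 (Q + J ≡ O (mod 10), carry-in 0) — take it, so J=1.
Step 6. [col 2: Q + J ≡ O (mod 10)] in column 2 we have Q+J≡O with carry-in 0; given Q=6, J=1 and digits 1,4,5,6,9 already taken and all letters distinct, that pins O to 7 ⇒ O=7.
Step 7. [col 3: E + R ≡ J (mod 10)] no forcing yet in column 3 (carry-in 0); E=3 is free and consistent — try it. So E=3.
Step 8. [col 3: E + R ≡ J (mod 10)] column 3: given E=3, J=1, carry-in 0, and digits 1,3,4,5,6,7,9 already taken and all letters distinct, E+R≡J (mod 10) forces R=8 ⇒ R=8.
Step 9. [col 4: M + O ≡ P (mod 10)] column 4: given M=4, O=7, carry-in 1, and digits 1,3,4,5,6,7,8,9 already taken and all letters distinct, M+O≡P (mod 10) forces P=2, so P=2.

Answer: E=3, H=5, J=1, M=4, O=7, P=2, Q=6, R=8, T=9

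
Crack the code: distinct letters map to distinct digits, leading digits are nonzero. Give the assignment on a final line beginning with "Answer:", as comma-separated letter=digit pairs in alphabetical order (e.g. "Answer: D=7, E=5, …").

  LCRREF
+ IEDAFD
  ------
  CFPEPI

Step 1. [col 1: F + D ≡ I (mod 10)] column 1 (F + D ≡ I (mod 10), carry-in 0) doesn't pin I yet; pick I=2 and continue. So I=2.
Step 2. [col 1: F + D ≡ I (mod 10)] several values work for D in column 1 (F + D ≡ I (mod 10), carry-in 0); try D=5 ⇒ D=5.
Step 3. [col 1: F + D ≡ I (mod 10)] column 1 reads F+D+carry(0)=I with D=5, I=2; with digits 2,5 already taken and all letters distinct, the only value for F is 7 ⇒ F=7.
Step 4. [col 2: E + F ≡ P (mod 10)] no forcing yet in column 2 (carry-in 1); P=9 is free and consistent — try it, so P=9.
Step 5. [col 2: E + F ≡ P (mod 10)] from column 2 (F=7, P=9, carry-in 1, digits 2,5,7,9 already taken and all letters distinct): E must equal 1 ⇒ E=1.
Step 6. [col 3: R + A ≡ E (mod 10)] several values work for A in column 3 (R + A ≡ E (mod 10), carry-in 0); try A=8 ⇒ A=8.
Step 7. [col 3: R + A ≡ E (mod 10)] in column 3 we have R+A≡E with carry-in 0; given A=8, E=1 and digits 1,2,5,7,8,9 already taken and all letters distinct, that pins R to 3. So R=3.
Step 8. [col 5: C + E ≡ F (mod 10)] in column 5 we have C+E≡F with carry-in 0; given E=1, F=7 and digits 1,2,3,5,7,8,9 already taken and all letters distinct, that pins C to 6 ⇒ C=6.
Step 9. [col 6: L + I ≡ C (mod 10)] from column 6 (I=2, C=6, carry-in 0, digits 1,2,3,5,6,7,8,9 already taken and all letters distinct): L must equal 4 ⇒ L=4.

Answer: A=8, C=6, D=5, E=1, F=7, I=2, L=4, P=9, R=3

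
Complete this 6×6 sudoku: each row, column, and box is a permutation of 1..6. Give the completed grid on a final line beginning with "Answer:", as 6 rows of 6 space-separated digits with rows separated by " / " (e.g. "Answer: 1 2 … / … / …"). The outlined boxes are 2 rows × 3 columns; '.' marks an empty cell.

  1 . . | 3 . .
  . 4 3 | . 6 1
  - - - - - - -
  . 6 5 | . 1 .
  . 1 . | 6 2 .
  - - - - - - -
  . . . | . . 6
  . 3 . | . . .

Step 1. [r4c3∈{4}] r4c3's peers cover all but 4, so r4c3=4.
Step 2. [r6c1∈{2,4,5,6}] col 1 places 6 nowhere but r6c1. So r6c1=6.
Step 3. [r5c1∈{2,4,5}] in col 1, 4 fits only at r5c1 ⇒ r5c1=4.
Step 4. [r5c2∈{2,5}] across box 5, 5 lands solely at r5c2, so r5c2=5.
Step 5. [r4c6∈{3,5}] across row 4, 5 lands solely at r4c6, so r4c6=5.
Step 6. [r1c5∈{4,5}] row 1 places 5 nowhere but r1c5 ⇒ r1c5=5.
Step 7. [r2c4∈{2}] r2c4 has the single candidate 2 ⇒ r2c4=2.
Step 8. [r5c3∈{1,2}] r5c3 is the only open cell in row 5 admitting 2. So r5c3=2.
Step 9. [r1c6∈{4}] r1c6 is down to just 4. So r1c6=4.
Step 10. [r6c4∈{1,4,5}] across row 6, 5 lands solely at r6c4 ⇒ r6c4=5.
Step 11. [r4c1∈{3}] r4c1's peers cover all but 3 ⇒ r4c1=3.
Step 12. [r3c6∈{3}] only 3 remains possible at r3c6. So r3c6=3.
Step 13. [r6c5∈{4}] only 4 remains possible at r6c5, so r6c5=4.
Step 14. [r2c1∈{5}] r2c1 has the single candidate 5 ⇒ r2c1=5.
Step 15. [r6c6∈{2}] r6c6's peers cover all but 2 ⇒ r6c6=2.
Step 16. [r5c5∈{3}] nothing but 3 survives at r5c5. So r5c5=3.
Step 17. [r6c3∈{1}] r6c3 is down to just 1. So r6c3=1.
Step 18. [r1c3∈{6}] nothing but 6 survives at r1c3. So r1c3=6.
Step 19. [r1c2∈{2}] r1c2 is down to just 2, so r1c2=2.
Step 20. [r3c1∈{2}] r3c1's peers cover all but 2. So r3c1=2.
Step 21. [r5c4∈{1}] r5c4 is down to just 1, so r5c4=1.
Step 22. [r3c4∈{4}] r3c4 is down to just 4. So r3c4=4.

Answer: 1 2 6 3 5 4 / 5 4 3 2 6 1 / 2 6 5 4 1 3 / 3 1 4 6 2 5 / 4 5 2 1 3 6 / 6 3 1 5 4 2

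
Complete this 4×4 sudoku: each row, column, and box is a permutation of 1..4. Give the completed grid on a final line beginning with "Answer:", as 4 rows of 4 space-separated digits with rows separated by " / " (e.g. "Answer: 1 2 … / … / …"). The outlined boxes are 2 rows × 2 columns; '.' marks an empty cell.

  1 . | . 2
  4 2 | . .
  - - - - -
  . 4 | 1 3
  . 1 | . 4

Step 1. [r1c2∈{3}] nothing but 3 survives at r1c2. So r1c2=3.
Step 2. [r4c1∈{2,3}] r4c1 is the only open cell in row 4 admitting 3 ⇒ r4c1=3.
Step 3. [r3c1∈{2}] r3c1 is down to just 2. So r3c1=2.
Step 4. [r2c3∈{3}] r2c3 has the single candidate 3 ⇒ r2c3=3.
Step 5. [r4c3∈{2}] r4c3 is down to just 2 ⇒ r4c3=2.
Step 6. [r2c4∈{1}] r2c4's peers cover all but 1 ⇒ r2c4=1.
Step 7. [r1c3∈{4}] r1c3 has the single candidate 4, so r1c3=4.

Answer: 1 3 4 2 / 4 2 3 1 / 2 4 1 3 / 3 1 2 4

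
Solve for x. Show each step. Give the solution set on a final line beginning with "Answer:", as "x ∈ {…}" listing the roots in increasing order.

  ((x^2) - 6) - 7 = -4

Step 1. [((x^2) - 6) - 7 = -4] the outer -7 inverts by adding 7. So sub: (x^2) - 6 = 3.
Step 2. [(x^2) - 6 = 3] the outer -6 inverts by adding 6, so sub: x^2 = 9.
Step 3. [x^2 = 9] LHS squared, RHS 9 ≥ 0: apply √ (±) ⇒ sqrt: x = 3 or -3.

Answer: x ∈ {-3, 3}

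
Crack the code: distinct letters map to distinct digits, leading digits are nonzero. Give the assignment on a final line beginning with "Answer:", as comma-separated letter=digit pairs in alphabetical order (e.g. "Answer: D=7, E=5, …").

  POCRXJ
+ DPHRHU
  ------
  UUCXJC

Step 1. [col 1: J + U ≡ C (mod 10)] U=5 is one option consistent with column 1 (J + U ≡ C (mod 10), carry-in 0) — take it. So U=5.
Step 2. [col 1: J + U ≡ C (mod 10)] no forcing yet in column 1 (carry-in 0); J=2 is free and consistent — try it ⇒ J=2.
Step 3. [col 1: J + U ≡ C (mod 10)] column 1 reads J+U+carry(0)=C with J=2, U=5; with digits 2,5 already taken and all letters distinct, the only value for C is 7, so C=7.
Step 4. [col 2: X + H ≡ J (mod 10)] several values work for X in column 2 (X + H ≡ J (mod 10), carry-in 0); try X=3, so X=3.
Step 5. [col 2: X + H ≡ J (mod 10)] column 2 reads X+H+carry(0)=J with X=3, J=2; with digits 2,3,5,7 already taken and all letters distinct, the only value for H is 9. So H=9.
Step 6. [col 3: R + R ≡ X (mod 10)] column 3 (R + R ≡ X (mod 10), carry-in 1) doesn't pin R yet; pick R=6 and continue, so R=6.
Step 7. [col 5: O + P ≡ U (mod 10)] several values work for O in column 5 (O + P ≡ U (mod 10), carry-in 1); try O=0, so O=0.
Step 8. [col 5: O + P ≡ U (mod 10)] column 5: given O=0, U=5, carry-in 1, and digits 0,2,3,5,6,7,9 already taken and all letters distinct, O+P≡U (mod 10) forces P=4. So P=4.
Step 9. [col 6: P + D ≡ U (mod 10)] column 6 reads P+D+carry(0)=U with P=4, U=5; with digits 0,2,3,4,5,6,7,9 already taken and all letters distinct, the only value for D is 1. So D=1.

Answer: C=7, D=1, H=9, J=2, O=0, P=4, R=6, U=5, X=3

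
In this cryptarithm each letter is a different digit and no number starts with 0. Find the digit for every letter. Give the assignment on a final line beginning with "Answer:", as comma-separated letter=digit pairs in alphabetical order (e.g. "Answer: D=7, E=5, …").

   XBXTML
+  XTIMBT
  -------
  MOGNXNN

Step 1. [M] M is the leading digit of a 7-digit sum of two 6-digit numbers; the final carry is exactly 1 ⇒ M=1.
Step 2. [col 1: L + T ≡ N (mod 10)] N=9 is one option consistent with column 1 (L + T ≡ N (mod 10), carry-in 0) — take it, so N=9.
Step 3. [col 1: L + T ≡ N (mod 10)] no forcing yet in column 1 (carry-in 0); T=6 is free and consistent — try it ⇒ T=6.
Step 4. [col 1: L + T ≡ N (mod 10)] in column 1 we have L+T≡N with carry-in 0; given T=6, N=9 and digits 1,6,9 already taken and all letters distinct, that pins L to 3, so L=3.
Step 5. [col 2: M + B ≡ N (mod 10)] from column 2 (M=1, N=9, carry-in 0, digits 1,3,6,9 already taken and all letters distinct): B must equal 8, so B=8.
Step 6. [col 3: T + M ≡ X (mod 10)] column 3 reads T+M+carry(0)=X with T=6, M=1; with digits 1,3,6,8,9 already taken and all letters distinct, the only value for X is 7. So X=7.
Step 7. [col 4: X + I ≡ N (mod 10)] from column 4 (X=7, N=9, carry-in 0, digits 1,3,6,7,8,9 already taken and all letters distinct): I must equal 2. So I=2.
Step 8. [col 5: B + T ≡ G (mod 10)] in column 5 we have B+T≡G with carry-in 0; given B=8, T=6 and digits 1,2,3,6,7,8,9 already taken and all letters distinct, that pins G to 4 ⇒ G=4.
Step 9. [col 6: X + X ≡ O (mod 10)] column 6 reads X+X+carry(1)=O with X=7; with digits 1,2,3,4,6,7,8,9 already taken and all letters distinct, the only value for O is 5. So O=5.

Answer: B=8, G=4, I=2, L=3, M=1, N=9, O=5, T=6, X=7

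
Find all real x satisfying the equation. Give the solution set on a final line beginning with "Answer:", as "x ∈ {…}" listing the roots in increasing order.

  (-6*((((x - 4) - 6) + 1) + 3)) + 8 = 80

Step 1. [(-6*((((x - 4) - 6) + 1) + 3)) + 8 = 80] 8 comes off first (subtract 8) ⇒ sub: -6*((((x - 4) - 6) + 1) + 3) = 72.
Step 2. [-6*((((x - 4) - 6) + 1) + 3) = 72] -6·(inner) — divide through by -6 ⇒ div: (((x - 4) - 6) + 1) + 3 = -12.
Step 3. [(((x - 4) - 6) + 1) + 3 = -12] the outer +3 inverts by subtracting 3, so sub: ((x - 4) - 6) + 1 = -15.
Step 4. [((x - 4) - 6) + 1 = -15] subtract 1: x sits inside (… + 1), so sub: (x - 4) - 6 = -16.
Step 5. [(x - 4) - 6 = -16] -6 is outermost — add 6 both sides ⇒ sub: x - 4 = -10.
Step 6. [x - 4 = -10] 4 comes off first (add 4). So sub: x = -6.

Answer: x ∈ {-6}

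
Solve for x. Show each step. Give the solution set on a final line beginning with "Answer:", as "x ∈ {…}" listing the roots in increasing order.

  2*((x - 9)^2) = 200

Step 1. [2*((x - 9)^2) = 200] divide by the outer 2, so div: (x - 9)^2 = 100.
Step 2. [(x - 9)^2 = 100] LHS squared, RHS 100 ≥ 0: apply √ (±), so sqrt: x - 9 = 10 or -10.
Step 3. [x - 9 = 10 or -10] -9 is outermost — add 9 both sides ⇒ sub: x = 19 or -1.

Answer: x ∈ {-1, 19}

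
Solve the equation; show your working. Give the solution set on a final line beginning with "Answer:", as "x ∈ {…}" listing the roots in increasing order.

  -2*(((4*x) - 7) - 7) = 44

Step 1. [-2*(((4*x) - 7) - 7) = 44] -2 out front; divide by -2, so div: ((4*x) - 7) - 7 = -22.
Step 2. [((4*x) - 7) - 7 = -22] -7 is outermost — add 7 both sides. So sub: (4*x) - 7 = -15.
Step 3. [(4*x) - 7 = -15] 7 comes off first (add 7) ⇒ sub: 4*x = -8.
Step 4. [4*x = -8] 4 out front; divide by 4. So div: x = -2.

Answer: x ∈ {-2}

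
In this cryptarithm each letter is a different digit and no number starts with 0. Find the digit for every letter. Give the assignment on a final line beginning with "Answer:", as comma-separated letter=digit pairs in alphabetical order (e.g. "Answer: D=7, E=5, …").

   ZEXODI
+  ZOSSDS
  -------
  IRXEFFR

Step 1. [col 1: I + S ≡ R (mod 10)] R=7 is one option consistent with column 1 (I + S ≡ R (mod 10), carry-in 0) — take it. So R=7.
Step 2. [col 1: I + S ≡ R (mod 10)] several values work for S in column 1 (I + S ≡ R (mod 10), carry-in 0); try S=6. So S=6.
Step 3. [col 1: I + S ≡ R (mod 10)] column 1: given S=6, R=7, carry-in 0, and digits 6,7 already taken and all letters distinct, I+S≡R (mod 10) forces I=1 ⇒ I=1.
Step 4. [col 2: D + D ≡ F (mod 10)] D=5 is one option consistent with column 2 (D + D ≡ F (mod 10), carry-in 0) — take it ⇒ D=5.
Step 5. [col 2: D + D ≡ F (mod 10)] column 2 reads D+D+carry(0)=F with D=5; with digits 1,5,6,7 already taken and all letters distinct, the only value for F is 0 ⇒ F=0.
Step 6. [col 3: O + S ≡ F (mod 10)] from column 3 (S=6, F=0, carry-in 1, digits 0,1,5,6,7 already taken and all letters distinct): O must equal 3, so O=3.
Step 7. [col 4: X + S ≡ E (mod 10)] column 4: given S=6, carry-in 1, and digits 0,1,3,5,6,7 already taken and all letters distinct, X+S≡E (mod 10) forces E=9, so E=9.
Step 8. [col 4: X + S ≡ E (mod 10)] column 4: given S=6, E=9, carry-in 1, and digits 0,1,3,5,6,7,9 already taken and all letters distinct, X+S≡E (mod 10) forces X=2 ⇒ X=2.
Step 9. [col 6: Z + Z ≡ R (mod 10)] in column 6 we have Z+Z≡R with carry-in 1; given R=7 and digits 0,1,2,3,5,6,7,9 already taken and all letters distinct, that pins Z to 8 ⇒ Z=8.

Answer: D=5, E=9, F=0, I=1, O=3, R=7, S=6, X=2, Z=8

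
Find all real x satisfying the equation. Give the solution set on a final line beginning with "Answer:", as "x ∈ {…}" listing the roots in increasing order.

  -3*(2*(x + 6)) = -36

Step 1. [-3*(2*(x + 6)) = -36] leading coefficient -3: divide by -3. So div: 2*(x + 6) = 12.
Step 2. [2*(x + 6) = 12] leading coefficient 2: divide by 2, so div: x + 6 = 6.
Step 3. [x + 6 = 6] subtract 6: x sits inside (… + 6) ⇒ sub: x = 0.

Answer: x ∈ {0}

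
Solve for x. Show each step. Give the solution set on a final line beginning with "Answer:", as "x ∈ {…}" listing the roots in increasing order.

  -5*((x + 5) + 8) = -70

Step 1. [-5*((x + 5) + 8) = -70] LHS = -5·(…); ÷-5 both sides. So div: (x + 5) + 8 = 14.
Step 2. [(x + 5) + 8 = 14] peel the +8: subtract 8 from each side. So sub: x + 5 = 6.
Step 3. [x + 5 = 6] the outer +5 inverts by subtracting 5, so sub: x = 1.

Answer: x ∈ {1}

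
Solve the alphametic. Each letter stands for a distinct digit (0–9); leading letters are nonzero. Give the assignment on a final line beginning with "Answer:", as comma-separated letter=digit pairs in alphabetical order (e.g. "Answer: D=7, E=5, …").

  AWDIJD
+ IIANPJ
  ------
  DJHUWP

Step 1. [col 1: D + J ≡ P (mod 10)] no forcing yet in column 1 (carry-in 0); P=2 is free and consistent — try it ⇒ P=2.
Step 2. [col 1: D + J ≡ P (mod 10)] J=4 is one option consistent with column 1 (D + J ≡ P (mod 10), carry-in 0) — take it. So J=4.
Step 3. [col 1: D + J ≡ P (mod 10)] column 1 reads D+J+carry(0)=P with J=4, P=2; with digits 2,4 already taken and all letters distinct, the only value for D is 8, so D=8.
Step 4. [col 2: J + P ≡ W (mod 10)] in column 2 we have J+P≡W with carry-in 1; given J=4, P=2 and digits 2,4,8 already taken and all letters distinct, that pins W to 7. So W=7.
Step 5. [col 3: I + N ≡ U (mod 10)] several values work for N in column 3 (I + N ≡ U (mod 10), carry-in 0); try N=9, so N=9.
Step 6. [col 3: I + N ≡ U (mod 10)] column 3 (I + N ≡ U (mod 10), carry-in 0) doesn't pin I yet; pick I=6 and continue. So I=6.
Step 7. [col 3: I + N ≡ U (mod 10)] column 3 reads I+N+carry(0)=U with I=6, N=9; with digits 2,4,6,7,8,9 already taken and all letters distinct, the only value for U is 5, so U=5.
Step 8. [col 4: D + A ≡ H (mod 10)] in column 4 we have D+A≡H with carry-in 1; given D=8 and digits 2,4,5,6,7,8,9 already taken and all letters distinct, that pins A to 1. So A=1.
Step 9. [col 4: D + A ≡ H (mod 10)] column 4: given D=8, A=1, carry-in 1, and digits 1,2,4,5,6,7,8,9 already taken and all letters distinct, D+A≡H (mod 10) forces H=0. So H=0.

Answer: A=1, D=8, H=0, I=6, J=4, N=9, P=2, U=5, W=7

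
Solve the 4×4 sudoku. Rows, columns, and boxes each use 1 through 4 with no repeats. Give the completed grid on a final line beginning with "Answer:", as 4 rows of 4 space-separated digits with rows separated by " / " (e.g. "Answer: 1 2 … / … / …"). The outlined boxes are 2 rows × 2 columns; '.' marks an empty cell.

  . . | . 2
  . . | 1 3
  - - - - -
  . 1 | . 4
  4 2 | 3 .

Step 1. [r1c2∈{3,4}] col 2 places 3 nowhere but r1c2 ⇒ r1c2=3.
Step 2. [r4c4∈{1}] r4c4's peers cover all but 1, so r4c4=1.
Step 3. [r3c3∈{2}] r3c3 has the single candidate 2. So r3c3=2.
Step 4. [r1c1∈{1}] r1c1 has the single candidate 1. So r1c1=1.
Step 5. [r3c1∈{3}] nothing but 3 survives at r3c1 ⇒ r3c1=3.
Step 6. [r2c2∈{4}] r2c2 is down to just 4, so r2c2=4.
Step 7. [r2c1∈{2}] r2c1 is down to just 2, so r2c1=2.
Step 8. [r1c3∈{4}] only 4 remains possible at r1c3 ⇒ r1c3=4.

Answer: 1 3 4 2 / 2 4 1 3 / 3 1 2 4 / 4 2 3 1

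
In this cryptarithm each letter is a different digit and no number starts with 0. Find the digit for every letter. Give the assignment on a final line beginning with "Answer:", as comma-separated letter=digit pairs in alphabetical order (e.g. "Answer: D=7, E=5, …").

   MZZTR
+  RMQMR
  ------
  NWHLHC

Step 1. [col 1: R + R ≡ C (mod 10)] column 1 (R + R ≡ C (mod 10), carry-in 0) doesn't pin C yet; pick C=4 and continue, so C=4.
Step 2. [col 1: R + R ≡ C (mod 10)] several values work for R in column 1 (R + R ≡ C (mod 10), carry-in 0); try R=7 ⇒ R=7.
Step 3. [col 2: T + M ≡ H (mod 10)] M=3 is one option consistent with column 2 (T + M ≡ H (mod 10), carry-in 1) — take it. So M=3.
Step 4. [col 2: T + M ≡ H (mod 10)] no forcing yet in column 2 (carry-in 1); H=9 is free and consistent — try it ⇒ H=9.
Step 5. [col 2: T + M ≡ H (mod 10)] column 2: given M=3, H=9, carry-in 1, and digits 3,4,7,9 already taken and all letters distinct, T+M≡H (mod 10) forces T=5, so T=5.
Step 6. [col 3: Z + Q ≡ L (mod 10)] no forcing yet in column 3 (carry-in 0); L=8 is free and consistent — try it, so L=8.
Step 7. [col 3: Z + Q ≡ L (mod 10)] no forcing yet in column 3 (carry-in 0); Q=2 is free and consistent — try it, so Q=2.
Step 8. [col 3: Z + Q ≡ L (mod 10)] column 3 reads Z+Q+carry(0)=L with Q=2, L=8; with digits 2,3,4,5,7,8,9 already taken and all letters distinct, the only value for Z is 6. So Z=6.
Step 9. [col 5: M + R ≡ W (mod 10)] column 5 reads M+R+carry(0)=W with M=3, R=7; with digits 2,3,4,5,6,7,8,9 already taken and all letters distinct, the only value for W is 0, so W=0.
Step 10. [col 6: carry → N] column 6 reads ·+·+carry(1)=N with nothing yet; with digits 0,2,3,4,5,6,7,8,9 already taken and all letters distinct, the only value for N is 1, so N=1.

Answer: C=4, H=9, L=8, M=3, N=1, Q=2, R=7, T=5, W=0, Z=6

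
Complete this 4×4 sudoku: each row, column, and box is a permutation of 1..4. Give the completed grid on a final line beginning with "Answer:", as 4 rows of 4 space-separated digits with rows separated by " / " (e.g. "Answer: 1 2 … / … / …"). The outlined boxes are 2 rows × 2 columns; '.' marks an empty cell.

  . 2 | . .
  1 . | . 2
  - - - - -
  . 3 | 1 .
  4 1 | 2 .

Step 1. [r2c3∈{3,4}] in row 2, 3 fits only at r2c3. So r2c3=3.
Step 2. [r1c3∈{4}] r1c3 is down to just 4 ⇒ r1c3=4.
Step 3. [r3c1∈{2}] nothing but 2 survives at r3c1. So r3c1=2.
Step 4. [r1c1∈{3}] only 3 remains possible at r1c1 ⇒ r1c1=3.
Step 5. [r4c4∈{3}] nothing but 3 survives at r4c4. So r4c4=3.
Step 6. [r2c2∈{4}] r2c2's peers cover all but 4. So r2c2=4.
Step 7. [r1c4∈{1}] r1c4's peers cover all but 1 ⇒ r1c4=1.
Step 8. [r3c4∈{4}] r3c4 is down to just 4 ⇒ r3c4=4.

Answer: 3 2 4 1 / 1 4 3 2 / 2 3 1 4 / 4 1 2 3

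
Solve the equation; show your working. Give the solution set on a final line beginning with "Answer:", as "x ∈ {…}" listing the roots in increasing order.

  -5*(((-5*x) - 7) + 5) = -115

Step 1. [-5*(((-5*x) - 7) + 5) = -115] -5·(inner) — divide through by -5 ⇒ div: ((-5*x) - 7) + 5 = 23.
Step 2. [((-5*x) - 7) + 5 = 23] +5 is outermost — subtract 5 both sides, so sub: (-5*x) - 7 = 18.
Step 3. [(-5*x) - 7 = 18] 7 comes off first (add 7). So sub: -5*x = 25.
Step 4. [-5*x = 25] divide by the outer -5, so div: x = -5.

Answer: x ∈ {-5}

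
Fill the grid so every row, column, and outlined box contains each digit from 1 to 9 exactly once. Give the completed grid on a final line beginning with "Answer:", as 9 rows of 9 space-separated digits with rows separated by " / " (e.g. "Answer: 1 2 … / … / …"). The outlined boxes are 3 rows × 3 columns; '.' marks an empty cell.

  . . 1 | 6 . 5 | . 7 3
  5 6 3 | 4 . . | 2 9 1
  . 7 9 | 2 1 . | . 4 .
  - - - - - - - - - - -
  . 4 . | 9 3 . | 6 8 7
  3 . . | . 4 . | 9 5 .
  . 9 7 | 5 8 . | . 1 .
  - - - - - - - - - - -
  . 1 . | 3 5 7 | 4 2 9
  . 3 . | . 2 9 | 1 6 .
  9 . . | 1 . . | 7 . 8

Step 1. [r3c1∈{8}] r3c1's peers cover all but 8 ⇒ r3c1=8.
Step 2. [r5c9∈{2}] nothing but 2 survives at r5c9, so r5c9=2.
Step 3. [r7c3∈{6,8}] row 7 places 8 nowhere but r7c3, so r7c3=8.
Step 4. [r5c3∈{6}] r5c3 is down to just 6. So r5c3=6.
Step 5. [r6c1∈{2}] nothing but 2 survives at r6c1. So r6c1=2.
Step 6. [r9c2∈{2,5}] 5 has one home in col 2: r9c2, so r9c2=5.
Step 7. [r8c3∈{4}] nothing but 4 survives at r8c3 ⇒ r8c3=4.
Step 8. [r8c9∈{5}] nothing but 5 survives at r8c9, so r8c9=5.
Step 9. [r6c6∈{6}] r6c6 has the single candidate 6 ⇒ r6c6=6.
Step 10. [r4c6∈{1,2}] row 4 places 2 nowhere but r4c6 ⇒ r4c6=2.
Step 11. [r1c5∈{9}] only 9 remains possible at r1c5. So r1c5=9.
Step 12. [r9c3∈{2}] r9c3 has the single candidate 2. So r9c3=2.
Step 13. [r2c5∈{7}] r2c5's peers cover all but 7. So r2c5=7.
Step 14. [r3c7∈{5}] r3c7 has the single candidate 5 ⇒ r3c7=5.
Step 15. [r1c7∈{8}] r1c7 is down to just 8, so r1c7=8.
Step 16. [r6c7∈{3}] nothing but 3 survives at r6c7, so r6c7=3.
Step 17. [r5c6∈{1}] nothing but 1 survives at r5c6. So r5c6=1.
Step 18. [r8c1∈{7}] r8c1's peers cover all but 7, so r8c1=7.
Step 19. [r9c8∈{3}] only 3 remains possible at r9c8. So r9c8=3.
Step 20. [r1c1∈{4}] r1c1 has the single candidate 4 ⇒ r1c1=4.
Step 21. [r4c1∈{1}] only 1 remains possible at r4c1 ⇒ r4c1=1.
Step 22. [r5c4∈{7}] only 7 remains possible at r5c4 ⇒ r5c4=7.
Step 23. [r3c9∈{6}] only 6 remains possible at r3c9, so r3c9=6.
Step 24. [r4c3∈{5}] r4c3's peers cover all but 5. So r4c3=5.
Step 25. [r3c6∈{3}] r3c6 is down to just 3. So r3c6=3.
Step 26. [r5c2∈{8}] r5c2 has the single candidate 8. So r5c2=8.
Step 27. [r6c9∈{4}] r6c9's peers cover all but 4, so r6c9=4.
Step 28. [r1c2∈{2}] r1c2 is down to just 2. So r1c2=2.
Step 29. [r7c1∈{6}] r7c1 has the single candidate 6. So r7c1=6.
Step 30. [r2c6∈{8}] nothing but 8 survives at r2c6 ⇒ r2c6=8.
Step 31. [r9c6∈{4}] r9c6 is down to just 4, so r9c6=4.
Step 32. [r9c5∈{6}] r9c5 has the single candidate 6 ⇒ r9c5=6.
Step 33. [r8c4∈{8}] only 8 remains possible at r8c4, so r8c4=8.

Answer: 4 2 1 6 9 5 8 7 3 / 5 6 3 4 7 8 2 9 1 / 8 7 9 2 1 3 5 4 6 / 1 4 5 9 3 2 6 8 7 / 3 8 6 7 4 1 9 5 2 / 2 9 7 5 8 6 3 1 4 / 6 1 8 3 5 7 4 2 9 / 7 3 4 8 2 9 1 6 5 / 9 5 2 1 6 4 7 3 8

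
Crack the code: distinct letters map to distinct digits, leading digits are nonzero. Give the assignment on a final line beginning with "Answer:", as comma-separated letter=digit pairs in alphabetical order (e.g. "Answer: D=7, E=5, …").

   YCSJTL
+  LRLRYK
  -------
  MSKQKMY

Step 1. [col 1: L + K ≡ Y (mod 10)] column 1 (L + K ≡ Y (mod 10), carry-in 0) doesn't pin K yet; pick K=5 and continue ⇒ K=5.
Step 2. [col 1: L + K ≡ Y (mod 10)] no forcing yet in column 1 (carry-in 0); Y=7 is free and consistent — try it. So Y=7.
Step 3. [M] adding two 6-digit numbers gives at most 6+1 digits, and here it does — M is that final carry and must be 1 ⇒ M=1.
Step 4. [col 1: L + K ≡ Y (mod 10)] column 1 reads L+K+carry(0)=Y with K=5, Y=7; with digits 1,5,7 already taken and all letters distinct, the only value for L is 2, so L=2.
Step 5. [col 2: T + Y ≡ M (mod 10)] from column 2 (Y=7, M=1, carry-in 0, digits 1,2,5,7 already taken and all letters distinct): T must equal 4, so T=4.
Step 6. [col 3: J + R ≡ K (mod 10)] several values work for R in column 3 (J + R ≡ K (mod 10), carry-in 1); try R=6. So R=6.
Step 7. [col 3: J + R ≡ K (mod 10)] from column 3 (R=6, K=5, carry-in 1, digits 1,2,4,5,6,7 already taken and all letters distinct): J must equal 8. So J=8.
Step 8. [col 4: S + L ≡ Q (mod 10)] column 4: given L=2, carry-in 1, and digits 1,2,4,5,6,7,8 already taken and all letters distinct, S+L≡Q (mod 10) forces S=0 ⇒ S=0.
Step 9. [col 4: S + L ≡ Q (mod 10)] in column 4 we have S+L≡Q with carry-in 1; given S=0, L=2 and digits 0,1,2,4,5,6,7,8 already taken and all letters distinct, that pins Q to 3 ⇒ Q=3.
Step 10. [col 5: C + R ≡ K (mod 10)] in column 5 we have C+R≡K with carry-in 0; given R=6, K=5 and digits 0,1,2,3,4,5,6,7,8 already taken and all letters distinct, that pins C to 9, so C=9.

Answer: C=9, J=8, K=5, L=2, M=1, Q=3, R=6, S=0, T=4, Y=7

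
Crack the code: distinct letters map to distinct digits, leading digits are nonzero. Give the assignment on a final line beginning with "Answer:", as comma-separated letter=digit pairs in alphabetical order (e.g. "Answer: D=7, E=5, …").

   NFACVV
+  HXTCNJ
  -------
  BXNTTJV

Step 1. [B] adding two 6-digit numbers gives at most 6+1 digits, and here it does — B is that final carry and must be 1 ⇒ B=1.
Step 2. [col 1: V + J ≡ V (mod 10)] from column 1 (nothing yet, carry-in 0, digits 1 already taken and all letters distinct): J must equal 0. So J=0.
Step 3. [col 1: V + J ≡ V (mod 10)] no forcing yet in column 1 (carry-in 0); V=2 is free and consistent — try it ⇒ V=2.
Step 4. [col 2: V + N ≡ J (mod 10)] column 2: given V=2, J=0, carry-in 0, and digits 0,1,2 already taken and all letters distinct, V+N≡J (mod 10) forces N=8 ⇒ N=8.
Step 5. [col 3: C + C ≡ T (mod 10)] column 3 (C + C ≡ T (mod 10), carry-in 1) doesn't pin C yet; pick C=7 and continue, so C=7.
Step 6. [col 3: C + C ≡ T (mod 10)] column 3 reads C+C+carry(1)=T with C=7; with digits 0,1,2,7,8 already taken and all letters distinct, the only value for T is 5, so T=5.
Step 7. [col 4: A + T ≡ T (mod 10)] in column 4 we have A+T≡T with carry-in 1; given T=5 and digits 0,1,2,5,7,8 already taken and all letters distinct, that pins A to 9 ⇒ A=9.
Step 8. [col 5: F + X ≡ N (mod 10)] column 5 (F + X ≡ N (mod 10), carry-in 1) doesn't pin X yet; pick X=4 and continue. So X=4.
Step 9. [col 5: F + X ≡ N (mod 10)] column 5 reads F+X+carry(1)=N with X=4, N=8; with digits 0,1,2,4,5,7,8,9 already taken and all letters distinct, the only value for F is 3 ⇒ F=3.
Step 10. [col 6: N + H ≡ X (mod 10)] column 6 reads N+H+carry(0)=X with N=8, X=4; with digits 0,1,2,3,4,5,7,8,9 already taken and all letters distinct, the only value for H is 6. So H=6.

Answer: A=9, B=1, C=7, F=3, H=6, J=0, N=8, T=5, V=2, X=4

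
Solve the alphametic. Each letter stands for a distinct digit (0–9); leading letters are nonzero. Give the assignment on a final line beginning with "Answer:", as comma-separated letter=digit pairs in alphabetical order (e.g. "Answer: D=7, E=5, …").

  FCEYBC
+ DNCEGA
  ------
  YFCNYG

Step 1. [col 1: C + A ≡ G (mod 10)] C=5 is one option consistent with column 1 (C + A ≡ G (mod 10), carry-in 0) — take it. So C=5.
Step 2. [col 1: C + A ≡ G (mod 10)] column 1 (C + A ≡ G (mod 10), carry-in 0) doesn't pin G yet; pick G=6 and continue, so G=6.
Step 3. [col 1: C + A ≡ G (mod 10)] in column 1 we have C+A≡G with carry-in 0; given C=5, G=6 and digits 5,6 already taken and all letters distinct, that pins A to 1. So A=1.
Step 4. [col 2: B + G ≡ Y (mod 10)] column 2 (B + G ≡ Y (mod 10), carry-in 0) doesn't pin Y yet; pick Y=8 and continue ⇒ Y=8.
Step 5. [col 2: B + G ≡ Y (mod 10)] from column 2 (G=6, Y=8, carry-in 0, digits 1,5,6,8 already taken and all letters distinct): B must equal 2, so B=2.
Step 6. [col 3: Y + E ≡ N (mod 10)] from column 3 (Y=8, carry-in 0, digits 1,2,5,6,8 already taken and all letters distinct): E must equal 9, so E=9.
Step 7. [col 3: Y + E ≡ N (mod 10)] in column 3 we have Y+E≡N with carry-in 0; given Y=8, E=9 and digits 1,2,5,6,8,9 already taken and all letters distinct, that pins N to 7 ⇒ N=7.
Step 8. [col 5: C + N ≡ F (mod 10)] from column 5 (C=5, N=7, carry-in 1, digits 1,2,5,6,7,8,9 already taken and all letters distinct): F must equal 3. So F=3.
Step 9. [col 6: F + D ≡ Y (mod 10)] from column 6 (F=3, Y=8, carry-in 1, digits 1,2,3,5,6,7,8,9 already taken and all letters distinct): D must equal 4. So D=4.

Answer: A=1, B=2, C=5, D=4, E=9, F=3, G=6, N=7, Y=8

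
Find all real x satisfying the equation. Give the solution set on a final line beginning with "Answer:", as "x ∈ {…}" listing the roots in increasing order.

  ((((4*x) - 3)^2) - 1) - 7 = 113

Step 1. [((((4*x) - 3)^2) - 1) - 7 = 113] add 7: x sits inside (… - 7), so sub: (((4*x) - 3)^2) - 1 = 120.
Step 2. [(((4*x) - 3)^2) - 1 = 120] -1 is outermost — add 1 both sides. So sub: ((4*x) - 3)^2 = 121.
Step 3. [((4*x) - 3)^2 = 121] LHS squared, RHS 121 ≥ 0: apply √ (±). So sqrt: (4*x) - 3 = 11 or -11.
Step 4. [(4*x) - 3 = 11 or -11] 3 comes off first (add 3), so sub: 4*x = 14 or -8.
Step 5. [4*x = 14 or -8] 4 out front; divide by 4. So div: x = 7/2 or -2.

Answer: x ∈ {-2, 7/2}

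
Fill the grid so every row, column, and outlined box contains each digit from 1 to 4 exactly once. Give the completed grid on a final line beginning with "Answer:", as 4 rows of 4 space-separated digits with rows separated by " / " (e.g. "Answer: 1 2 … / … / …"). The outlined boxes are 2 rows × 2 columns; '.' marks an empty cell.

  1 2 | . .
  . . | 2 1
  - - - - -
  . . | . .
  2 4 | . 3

Step 1. [r3c1∈{3}] only 3 remains possible at r3c1 ⇒ r3c1=3.
Step 2. [r1c4∈{4}] nothing but 4 survives at r1c4. So r1c4=4.
Step 3. [r3c2∈{1}] nothing but 1 survives at r3c2, so r3c2=1.
Step 4. [r3c3∈{4}] r3c3's peers cover all but 4. So r3c3=4.
Step 5. [r3c4∈{2}] r3c4's peers cover all but 2 ⇒ r3c4=2.
Step 6. [r4c3∈{1}] only 1 remains possible at r4c3, so r4c3=1.
Step 7. [r2c1∈{4}] only 4 remains possible at r2c1 ⇒ r2c1=4.
Step 8. [r1c3∈{3}] only 3 remains possible at r1c3, so r1c3=3.
Step 9. [r2c2∈{3}] r2c2's peers cover all but 3. So r2c2=3.

Answer: 1 2 3 4 / 4 3 2 1 / 3 1 4 2 / 2 4 1 3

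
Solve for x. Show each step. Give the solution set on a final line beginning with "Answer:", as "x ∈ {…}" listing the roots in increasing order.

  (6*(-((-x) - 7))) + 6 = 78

Step 1. [(6*(-((-x) - 7))) + 6 = 78] 6 | LHS and 6 | 78: pull 6 out ⇒ factor: (-((-x) - 7)) + 1 = 13.
Step 2. [(-((-x) - 7)) + 1 = 13] 1 comes off first (subtract 1). So sub: -((-x) - 7) = 12.
Step 3. [-((-x) - 7) = 12] leading − — multiply by −1. So neg: (-x) - 7 = -12.
Step 4. [(-x) - 7 = -12] add 7: x sits inside (… - 7). So sub: -x = -5.
Step 5. [-x = -5] LHS negated; negate both sides, so neg: x = 5.

Answer: x ∈ {5}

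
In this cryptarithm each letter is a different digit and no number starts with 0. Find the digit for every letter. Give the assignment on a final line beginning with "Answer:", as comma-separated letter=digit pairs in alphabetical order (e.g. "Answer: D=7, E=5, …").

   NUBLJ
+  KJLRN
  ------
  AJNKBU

Step 1. [col 1: J + N ≡ U (mod 10)] column 1 (J + N ≡ U (mod 10), carry-in 0) doesn't pin J yet; pick J=5 and continue, so J=5.
Step 2. [col 1: J + N ≡ U (mod 10)] column 1 (J + N ≡ U (mod 10), carry-in 0) doesn't pin U yet; pick U=4 and continue ⇒ U=4.
Step 3. [col 1: J + N ≡ U (mod 10)] from column 1 (J=5, U=4, carry-in 0, digits 4,5 already taken and all letters distinct): N must equal 9, so N=9.
Step 4. [col 2: L + R ≡ B (mod 10)] L=3 is one option consistent with column 2 (L + R ≡ B (mod 10), carry-in 1) — take it ⇒ L=3.
Step 5. [col 2: L + R ≡ B (mod 10)] no forcing yet in column 2 (carry-in 1); R=8 is free and consistent — try it, so R=8.
Step 6. [A] A is the leading digit of a 6-digit sum of two 5-digit numbers; the final carry is exactly 1, so A=1.
Step 7. [col 2: L + R ≡ B (mod 10)] from column 2 (L=3, R=8, carry-in 1, digits 1,3,4,5,8,9 already taken and all letters distinct): B must equal 2. So B=2.
Step 8. [col 3: B + L ≡ K (mod 10)] in column 3 we have B+L≡K with carry-in 1; given B=2, L=3 and digits 1,2,3,4,5,8,9 already taken and all letters distinct, that pins K to 6 ⇒ K=6.

Answer: A=1, B=2, J=5, K=6, L=3, N=9, R=8, U=4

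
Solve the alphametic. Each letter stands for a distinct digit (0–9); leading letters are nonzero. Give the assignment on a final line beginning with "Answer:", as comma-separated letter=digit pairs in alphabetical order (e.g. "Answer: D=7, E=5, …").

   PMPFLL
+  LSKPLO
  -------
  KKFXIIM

Step 1. [col 1: L + O ≡ M (mod 10)] O=5 is one option consistent with column 1 (L + O ≡ M (mod 10), carry-in 0) — take it. So O=5.
Step 2. [col 1: L + O ≡ M (mod 10)] L=4 is one option consistent with column 1 (L + O ≡ M (mod 10), carry-in 0) — take it ⇒ L=4.
Step 3. [K] K is the leading digit of a 7-digit sum of two 6-digit numbers; the final carry is exactly 1 ⇒ K=1.
Step 4. [col 1: L + O ≡ M (mod 10)] column 1 reads L+O+carry(0)=M with L=4, O=5; with digits 1,4,5 already taken and all letters distinct, the only value for M is 9, so M=9.
Step 5. [col 2: L + L ≡ I (mod 10)] from column 2 (L=4, carry-in 0, digits 1,4,5,9 already taken and all letters distinct): I must equal 8 ⇒ I=8.
Step 6. [col 3: F + P ≡ I (mod 10)] several values work for F in column 3 (F + P ≡ I (mod 10), carry-in 0); try F=2 ⇒ F=2.
Step 7. [col 3: F + P ≡ I (mod 10)] in column 3 we have F+P≡I with carry-in 0; given F=2, I=8 and digits 1,2,4,5,8,9 already taken and all letters distinct, that pins P to 6 ⇒ P=6.
Step 8. [col 4: P + K ≡ X (mod 10)] from column 4 (P=6, K=1, carry-in 0, digits 1,2,4,5,6,8,9 already taken and all letters distinct): X must equal 7. So X=7.
Step 9. [col 5: M + S ≡ F (mod 10)] in column 5 we have M+S≡F with carry-in 0; given M=9, F=2 and digits 1,2,4,5,6,7,8,9 already taken and all letters distinct, that pins S to 3 ⇒ S=3.

Answer: F=2, I=8, K=1, L=4, M=9, O=5, P=6, S=3, X=7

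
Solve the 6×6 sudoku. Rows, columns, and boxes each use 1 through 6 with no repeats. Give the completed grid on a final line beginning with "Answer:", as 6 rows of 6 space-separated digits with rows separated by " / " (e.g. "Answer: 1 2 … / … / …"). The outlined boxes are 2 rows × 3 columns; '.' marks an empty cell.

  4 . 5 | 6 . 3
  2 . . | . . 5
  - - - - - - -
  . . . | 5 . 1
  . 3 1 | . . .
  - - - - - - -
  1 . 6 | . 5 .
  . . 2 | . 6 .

Step 1. [r6c6∈{4}] r6c6 has the single candidate 4. So r6c6=4.
Step 2. [r3c2∈{2,4,6}] col 2 places 2 nowhere but r3c2 ⇒ r3c2=2.
Step 3. [r6c4∈{1,3}] r6c4 is the only open cell in row 6 admitting 1, so r6c4=1.
Step 4. [r4c6∈{2,6}] col 6 places 6 nowhere but r4c6 ⇒ r4c6=6.
Step 5. [r1c5∈{1,2}] 2 has one home in row 1: r1c5 ⇒ r1c5=2.
Step 6. [r4c5∈{4}] nothing but 4 survives at r4c5. So r4c5=4.
Step 7. [r6c2∈{5}] nothing but 5 survives at r6c2 ⇒ r6c2=5.
Step 8. [r1c2∈{1}] nothing but 1 survives at r1c2 ⇒ r1c2=1.
Step 9. [r4c4∈{2}] r4c4 is down to just 2, so r4c4=2.
Step 10. [r4c1∈{5}] r4c1's peers cover all but 5 ⇒ r4c1=5.
Step 11. [r2c5∈{1}] nothing but 1 survives at r2c5 ⇒ r2c5=1.
Step 12. [r5c4∈{3}] only 3 remains possible at r5c4, so r5c4=3.
Step 13. [r3c1∈{6}] r3c1 is down to just 6 ⇒ r3c1=6.
Step 14. [r2c2∈{6}] nothing but 6 survives at r2c2 ⇒ r2c2=6.
Step 15. [r2c3∈{3}] r2c3's peers cover all but 3 ⇒ r2c3=3.
Step 16. [r2c4∈{4}] nothing but 4 survives at r2c4 ⇒ r2c4=4.
Step 17. [r3c3∈{4}] r3c3's peers cover all but 4, so r3c3=4.
Step 18. [r6c1∈{3}] nothing but 3 survives at r6c1 ⇒ r6c1=3.
Step 19. [r5c2∈{4}] r5c2's peers cover all but 4, so r5c2=4.
Step 20. [r3c5∈{3}] r3c5 has the single candidate 3. So r3c5=3.
Step 21. [r5c6∈{2}] r5c6 has the single candidate 2 ⇒ r5c6=2.

Answer: 4 1 5 6 2 3 / 2 6 3 4 1 5 / 6 2 4 5 3 1 / 5 3 1 2 4 6 / 1 4 6 3 5 2 / 3 5 2 1 6 4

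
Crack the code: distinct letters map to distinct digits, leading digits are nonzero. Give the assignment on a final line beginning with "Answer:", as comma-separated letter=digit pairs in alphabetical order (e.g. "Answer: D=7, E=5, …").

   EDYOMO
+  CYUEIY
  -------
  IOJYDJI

Step 1. [col 1: O + Y ≡ I (mod 10)] no forcing yet in column 1 (carry-in 0); I=1 is free and consistent — try it. So I=1.
Step 2. [col 1: O + Y ≡ I (mod 10)] column 1 (O + Y ≡ I (mod 10), carry-in 0) doesn't pin O yet; pick O=2 and continue, so O=2.
Step 3. [col 1: O + Y ≡ I (mod 10)] column 1: given O=2, I=1, carry-in 0, and digits 1,2 already taken and all letters distinct, O+Y≡I (mod 10) forces Y=9 ⇒ Y=9.
Step 4. [col 2: M + I ≡ J (mod 10)] several values work for M in column 2 (M + I ≡ J (mod 10), carry-in 1); try M=3, so M=3.
Step 5. [col 2: M + I ≡ J (mod 10)] in column 2 we have M+I≡J with carry-in 1; given M=3, I=1 and digits 1,2,3,9 already taken and all letters distinct, that pins J to 5 ⇒ J=5.
Step 6. [col 3: O + E ≡ D (mod 10)] E=4 is one option consistent with column 3 (O + E ≡ D (mod 10), carry-in 0) — take it, so E=4.
Step 7. [col 3: O + E ≡ D (mod 10)] column 3 reads O+E+carry(0)=D with O=2, E=4; with digits 1,2,3,4,5,9 already taken and all letters distinct, the only value for D is 6 ⇒ D=6.
Step 8. [col 4: Y + U ≡ Y (mod 10)] column 4 reads Y+U+carry(0)=Y with Y=9; with digits 1,2,3,4,5,6,9 already taken and all letters distinct, the only value for U is 0 ⇒ U=0.
Step 9. [col 6: E + C ≡ O (mod 10)] column 6: given E=4, O=2, carry-in 1, and digits 0,1,2,3,4,5,6,9 already taken and all letters distinct, E+C≡O (mod 10) forces C=7. So C=7.

Answer: C=7, D=6, E=4, I=1, J=5, M=3, O=2, U=0, Y=9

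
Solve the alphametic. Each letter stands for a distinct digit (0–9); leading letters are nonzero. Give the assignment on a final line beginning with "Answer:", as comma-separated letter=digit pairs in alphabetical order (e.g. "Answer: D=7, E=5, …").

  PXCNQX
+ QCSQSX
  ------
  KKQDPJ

Step 1. [col 1: X + X ≡ J (mod 10)] no forcing yet in column 1 (carry-in 0); J=2 is free and consistent — try it. So J=2.
Step 2. [col 1: X + X ≡ J (mod 10)] column 1 (X + X ≡ J (mod 10), carry-in 0) doesn't pin X yet; pick X=6 and continue, so X=6.
Step 3. [col 2: Q + S ≡ P (mod 10)] column 2 (Q + S ≡ P (mod 10), carry-in 1) doesn't pin Q yet; pick Q=4 and continue ⇒ Q=4.
Step 4. [col 2: Q + S ≡ P (mod 10)] column 2 (Q + S ≡ P (mod 10), carry-in 1) doesn't pin S yet; pick S=0 and continue, so S=0.
Step 5. [col 2: Q + S ≡ P (mod 10)] in column 2 we have Q+S≡P with carry-in 1; given Q=4, S=0 and digits 0,2,4,6 already taken and all letters distinct, that pins P to 5, so P=5.
Step 6. [col 3: N + Q ≡ D (mod 10)] several values work for D in column 3 (N + Q ≡ D (mod 10), carry-in 0); try D=1, so D=1.
Step 7. [col 3: N + Q ≡ D (mod 10)] from column 3 (Q=4, D=1, carry-in 0, digits 0,1,2,4,5,6 already taken and all letters distinct): N must equal 7. So N=7.
Step 8. [col 4: C + S ≡ Q (mod 10)] from column 4 (S=0, Q=4, carry-in 1, digits 0,1,2,4,5,6,7 already taken and all letters distinct): C must equal 3 ⇒ C=3.
Step 9. [col 5: X + C ≡ K (mod 10)] in column 5 we have X+C≡K with carry-in 0; given X=6, C=3 and digits 0,1,2,3,4,5,6,7 already taken and all letters distinct, that pins K to 9 ⇒ K=9.

Answer: C=3, D=1, J=2, K=9, N=7, P=5, Q=4, S=0, X=6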